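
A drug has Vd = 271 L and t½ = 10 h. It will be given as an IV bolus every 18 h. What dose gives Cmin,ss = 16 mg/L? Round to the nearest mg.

τ/t½ = 18/10 ≈ 1.8, so f = (1/2)^(18/10) ≈ 0.287175.
Cmin,ss = (D/Vd)·f/(1−f), so D = Cmin,ss·Vd·(1−f)/f.
D = 16 × 271 × (1−f)/f ≈ 16 × 271 × 2.48220 ≈ 10762.82 mg.

10763 mg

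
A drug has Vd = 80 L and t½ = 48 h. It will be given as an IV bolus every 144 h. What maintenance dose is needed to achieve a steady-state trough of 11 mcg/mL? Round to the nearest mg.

τ/t½ = 144/48 ≈ 3, so f = (1/2)^(144/48) ≈ 0.125000.
Cmin,ss = (D/Vd)·f/(1−f), so D = Cmin,ss·Vd·(1−f)/f.
D = 11 × 80 × (1−f)/f ≈ 11 × 80 × 7.00000 ≈ 6160.00 mg.

6160 mg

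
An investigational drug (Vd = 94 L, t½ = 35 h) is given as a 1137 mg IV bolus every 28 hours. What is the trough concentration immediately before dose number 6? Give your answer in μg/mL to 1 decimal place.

15.3 μg/mL

f = (1/2)^(τ/t½) = (1/2)^(28/35) ≈ 0.5743.
C₀ = D/Vd = 1137/94 ≈ 12.096 μg/mL.
Before the 6th dose, 5 doses have been given. Superposition: Cmin = C₀·(f + f² + … + f^5).
≈ 12.096 × (0.5743 + 0.3298 + 0.1894 + 0.1088 + 0.0625) ≈ 12.096 × 1.2648 ≈ 15.299 μg/mL.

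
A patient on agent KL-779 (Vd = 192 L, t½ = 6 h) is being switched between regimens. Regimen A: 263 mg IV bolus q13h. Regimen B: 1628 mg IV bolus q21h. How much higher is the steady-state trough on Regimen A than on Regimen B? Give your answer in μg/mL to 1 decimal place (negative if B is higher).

Regimen A: f = (1/2)^(13/6) ≈ 0.2227; Cmin,ss = (263/192)·f/(1−f) ≈ 0.392 μg/mL.
Regimen B: f = (1/2)^(21/6) ≈ 0.0884; Cmin,ss = (1628/192)·f/(1−f) ≈ 0.822 μg/mL.
Difference ≈ 0.392 − 0.822 ≈ -0.430 μg/mL.

-0.4 μg/mL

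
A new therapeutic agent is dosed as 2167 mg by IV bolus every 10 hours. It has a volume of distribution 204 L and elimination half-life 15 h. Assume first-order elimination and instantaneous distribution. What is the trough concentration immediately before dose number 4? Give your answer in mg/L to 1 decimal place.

f = (1/2)^(τ/t½) = (1/2)^(10/15) ≈ 0.6300.
C₀ = D/Vd = 2167/204 ≈ 10.623 mg/L.
Before the 4th dose, 3 doses have been given. Superposition: Cmin = C₀·(f + f² + … + f^3).
≈ 10.623 × (0.6300 + 0.3969 + 0.2500) ≈ 10.623 × 1.2769 ≈ 13.565 mg/L.

13.6 mg/L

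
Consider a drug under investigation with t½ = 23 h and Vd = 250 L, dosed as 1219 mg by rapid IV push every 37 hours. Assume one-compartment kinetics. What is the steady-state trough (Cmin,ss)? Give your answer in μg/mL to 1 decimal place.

τ/t½ = 37/23 ≈ 1.6087, so fraction remaining f = (1/2)^(37/23) ≈ 0.3279.
At steady state, accumulation factor R = 1/(1 − e^(−kτ)) ≈ 1.4879.
Single-dose peak C₀ = D/Vd = 1219/250 ≈ 4.876 μg/mL.
Steady-state peak Cmax,ss = C₀·R ≈ 4.876 × 1.4879 ≈ 7.255 μg/mL.
One interval later, Cmin,ss = Cmax,ss·e^(−kτ) ≈ 7.255 × 0.3279 ≈ 2.379 μg/mL.

2.4 μg/mL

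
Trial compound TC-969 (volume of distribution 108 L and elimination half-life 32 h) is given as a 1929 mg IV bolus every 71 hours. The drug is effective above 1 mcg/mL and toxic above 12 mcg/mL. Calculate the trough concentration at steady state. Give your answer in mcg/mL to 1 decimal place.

k = ln2/t½ = ln2/32 ≈ 0.021661 h⁻¹; fraction remaining f = e^(−kτ) = e^(−0.021661×71) ≈ 0.2148.
Accumulation ratio R = 1/(1 − f) ≈ 1/0.7852 ≈ 1.2736.
Single-dose peak C₀ = D/Vd = 1929/108 ≈ 17.861 mcg/mL.
Cmax,ss = C₀/(1 − f) ≈ 17.861/0.7852 ≈ 22.747 mcg/mL.
One interval later, Cmin,ss = Cmax,ss·e^(−kτ) ≈ 22.747 × 0.2148 ≈ 4.886 mcg/mL.
Trough 4.9 mcg/mL vs MEC 1 mcg/mL: adequate.

4.9 mcg/mL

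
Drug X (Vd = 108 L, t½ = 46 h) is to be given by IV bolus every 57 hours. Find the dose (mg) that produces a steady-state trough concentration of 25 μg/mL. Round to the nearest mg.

3674 mg

τ/t½ = 57/46 ≈ 1.2391, so f = (1/2)^(57/46) ≈ 0.423628.
Cmin,ss = (D/Vd)·f/(1−f), so D = Cmin,ss·Vd·(1−f)/f.
D = 25 × 108 × (1−f)/f ≈ 25 × 108 × 1.36056 ≈ 3673.51 mg.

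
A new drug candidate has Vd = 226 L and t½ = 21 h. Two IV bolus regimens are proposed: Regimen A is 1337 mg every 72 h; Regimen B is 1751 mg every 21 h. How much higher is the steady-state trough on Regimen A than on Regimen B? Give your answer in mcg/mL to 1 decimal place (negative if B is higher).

Regimen A: f = (1/2)^(72/21) ≈ 0.0929; Cmin,ss = (1337/226)·f/(1−f) ≈ 0.606 mcg/mL.
Regimen B: f = (1/2)^(21/21) ≈ 0.5000; Cmin,ss = (1751/226)·f/(1−f) ≈ 7.748 mcg/mL.
Difference ≈ 0.606 − 7.748 ≈ -7.142 mcg/mL.

-7.1 mcg/mL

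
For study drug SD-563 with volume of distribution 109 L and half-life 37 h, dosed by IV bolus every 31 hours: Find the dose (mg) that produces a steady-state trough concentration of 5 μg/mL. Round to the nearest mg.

τ/t½ = 31/37 ≈ 0.83784, so f = (1/2)^(31/37) ≈ 0.559481.
Cmin,ss = (D/Vd)·f/(1−f), so D = Cmin,ss·Vd·(1−f)/f.
D = 5 × 109 × (1−f)/f ≈ 5 × 109 × 0.78737 ≈ 429.12 mg.

429 mg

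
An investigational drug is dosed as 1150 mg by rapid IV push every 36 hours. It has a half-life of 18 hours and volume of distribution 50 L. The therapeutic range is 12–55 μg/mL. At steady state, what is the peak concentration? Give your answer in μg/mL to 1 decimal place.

30.7 μg/mL

The dosing interval is 2 half-lives, so f = 2^(−2) = 0.25.
Accumulation ratio R = 1/(1 − f) = 1/0.75 = 4/3.
Single-dose peak C₀ = D/Vd = 1150/50 = 23 μg/mL.
Steady-state peak Cmax,ss = C₀·R = 23 × 4/3 ≈ 30.667 μg/mL.
Peak 30.7 μg/mL vs MTC 55 μg/mL: below toxic threshold.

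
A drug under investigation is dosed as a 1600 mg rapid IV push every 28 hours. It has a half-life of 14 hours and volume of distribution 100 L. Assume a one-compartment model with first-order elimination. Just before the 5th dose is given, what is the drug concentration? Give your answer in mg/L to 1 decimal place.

5.3 mg/L

f = (1/2)^(τ/t½) = (1/2)^(28/14) ≈ 0.2500.
C₀ = D/Vd = 1600/100 ≈ 16.000 mg/L.
Before the 5th dose, 4 doses have been given. Superposition: Cmin = C₀·(f + f² + … + f^4).
≈ 16.000 × (0.2500 + 0.0625 + 0.0156 + 0.0039) ≈ 16.000 × 0.3320 ≈ 5.312 mg/L.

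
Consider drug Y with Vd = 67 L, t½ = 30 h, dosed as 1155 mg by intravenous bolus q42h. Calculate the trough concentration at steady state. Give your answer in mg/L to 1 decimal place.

10.5 mg/L

τ/t½ = 42/30 ≈ 1.4, so fraction remaining f = (1/2)^(42/30) ≈ 0.3789.
At steady state, accumulation factor R = 1/(1 − e^(−kτ)) ≈ 1.6100.
Single-dose peak C₀ = D/Vd = 1155/67 ≈ 17.239 mg/L.
Steady-state peak Cmax,ss = C₀·R ≈ 17.239 × 1.6100 ≈ 27.755 mg/L.
One interval later, Cmin,ss = Cmax,ss·e^(−kτ) ≈ 27.755 × 0.3789 ≈ 10.516 mg/L.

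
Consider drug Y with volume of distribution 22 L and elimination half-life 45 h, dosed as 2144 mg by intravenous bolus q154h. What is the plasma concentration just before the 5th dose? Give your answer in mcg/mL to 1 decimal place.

f = (1/2)^(τ/t½) = (1/2)^(154/45) ≈ 0.0933.
C₀ = D/Vd = 2144/22 ≈ 97.455 mcg/mL.
Before the 5th dose, 4 doses have been given. Superposition: Cmin = C₀·(f + f² + … + f^4).
≈ 97.455 × (0.0933 + 0.0087 + 0.0008 + 0.0001) ≈ 97.455 × 0.1029 ≈ 10.028 mcg/mL.

10.0 mcg/mL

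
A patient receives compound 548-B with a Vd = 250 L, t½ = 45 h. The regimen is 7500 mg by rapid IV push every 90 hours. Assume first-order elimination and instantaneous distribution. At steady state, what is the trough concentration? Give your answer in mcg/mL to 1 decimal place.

The dosing interval is 2 half-lives, so f = 2^(−2) = 0.25.
Accumulation ratio R = 1/(1 − f) = 1/0.75 = 4/3.
Single-dose peak C₀ = D/Vd = 7500/250 = 30 mcg/mL.
Steady-state peak Cmax,ss = C₀·R = 30 × 4/3 ≈ 40.000 mcg/mL.
Steady-state trough Cmin,ss = Cmax,ss·f ≈ 40.000 × 0.25 ≈ 10.000 mcg/mL.

10.0 mcg/mL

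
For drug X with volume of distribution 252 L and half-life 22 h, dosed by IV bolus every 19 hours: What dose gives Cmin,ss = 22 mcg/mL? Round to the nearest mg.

τ/t½ = 19/22 ≈ 0.86364, so f = (1/2)^(19/22) ≈ 0.549566.
Cmin,ss = (D/Vd)·f/(1−f), so D = Cmin,ss·Vd·(1−f)/f.
D = 22 × 252 × (1−f)/f ≈ 22 × 252 × 0.81962 ≈ 4543.97 mg.

4544 mg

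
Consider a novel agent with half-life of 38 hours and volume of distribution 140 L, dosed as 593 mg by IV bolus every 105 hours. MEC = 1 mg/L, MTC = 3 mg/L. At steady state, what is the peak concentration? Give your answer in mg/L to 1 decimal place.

5.0 mg/L

τ/t½ = 105/38 ≈ 2.7632, so fraction remaining f = (1/2)^(105/38) ≈ 0.1473.
At steady state, accumulation factor R = 1/(1 − e^(−kτ)) ≈ 1.1727.
Single-dose peak C₀ = D/Vd = 593/140 ≈ 4.236 mg/L.
Steady-state peak Cmax,ss = C₀·R ≈ 4.236 × 1.1727 ≈ 4.968 mg/L.
Peak 5.0 mg/L vs MTC 3 mg/L: exceeds toxic threshold.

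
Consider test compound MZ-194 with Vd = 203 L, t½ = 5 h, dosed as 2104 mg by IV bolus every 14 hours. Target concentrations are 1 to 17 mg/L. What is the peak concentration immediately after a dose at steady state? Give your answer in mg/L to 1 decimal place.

12.1 mg/L

k = ln2/t½ = ln2/5 ≈ 0.138629 h⁻¹; fraction remaining f = e^(−kτ) = e^(−0.138629×14) ≈ 0.1436.
Accumulation ratio R = 1/(1 − f) ≈ 1/0.8564 ≈ 1.1677.
Single-dose peak C₀ = D/Vd = 2104/203 ≈ 10.365 mg/L.
Steady-state peak Cmax,ss = C₀·R ≈ 10.365 × 1.1677 ≈ 12.103 mg/L.
Peak 12.1 mg/L vs MTC 17 mg/L: below toxic threshold.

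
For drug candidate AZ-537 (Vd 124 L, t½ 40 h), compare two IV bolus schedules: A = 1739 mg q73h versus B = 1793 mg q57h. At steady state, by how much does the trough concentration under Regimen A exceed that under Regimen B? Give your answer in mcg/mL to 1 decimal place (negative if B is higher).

Regimen A: f = (1/2)^(73/40) ≈ 0.2822; Cmin,ss = (1739/124)·f/(1−f) ≈ 5.514 mcg/mL.
Regimen B: f = (1/2)^(57/40) ≈ 0.3724; Cmin,ss = (1793/124)·f/(1−f) ≈ 8.580 mcg/mL.
Difference ≈ 5.514 − 8.580 ≈ -3.066 mcg/mL.

-3.1 mcg/mL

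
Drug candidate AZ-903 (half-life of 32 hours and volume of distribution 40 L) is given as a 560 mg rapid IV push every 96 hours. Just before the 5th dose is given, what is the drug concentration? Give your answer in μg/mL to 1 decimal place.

f = (1/2)^(τ/t½) = (1/2)^(96/32) ≈ 0.1250.
C₀ = D/Vd = 560/40 ≈ 14.000 μg/mL.
Before the 5th dose, 4 doses have been given. Superposition: Cmin = C₀·(f + f² + … + f^4).
≈ 14.000 × (0.1250 + 0.0156 + 0.0020 + 0.0002) ≈ 14.000 × 0.1428 ≈ 1.999 μg/mL.

2.0 μg/mL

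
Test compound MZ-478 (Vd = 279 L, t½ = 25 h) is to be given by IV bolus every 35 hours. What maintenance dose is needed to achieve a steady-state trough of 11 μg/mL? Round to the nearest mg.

τ/t½ = 35/25 ≈ 1.4, so f = (1/2)^(35/25) ≈ 0.378929.
Cmin,ss = (D/Vd)·f/(1−f), so D = Cmin,ss·Vd·(1−f)/f.
D = 11 × 279 × (1−f)/f ≈ 11 × 279 × 1.63902 ≈ 5030.15 mg.

5030 mg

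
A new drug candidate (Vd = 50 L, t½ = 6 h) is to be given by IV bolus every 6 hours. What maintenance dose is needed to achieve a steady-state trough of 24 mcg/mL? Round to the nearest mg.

1200 mg

τ/t½ = 6/6 ≈ 1, so f = (1/2)^(6/6) ≈ 0.500000.
Cmin,ss = (D/Vd)·f/(1−f), so D = Cmin,ss·Vd·(1−f)/f.
D = 24 × 50 × (1−f)/f ≈ 24 × 50 × 1.00000 ≈ 1200.00 mg.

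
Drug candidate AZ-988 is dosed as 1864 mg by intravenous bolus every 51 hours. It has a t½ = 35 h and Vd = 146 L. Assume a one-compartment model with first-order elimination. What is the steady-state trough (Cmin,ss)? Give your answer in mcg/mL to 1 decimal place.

k = ln2/t½ = ln2/35 ≈ 0.019804 h⁻¹; fraction remaining f = e^(−kτ) = e^(−0.019804×51) ≈ 0.3642.
Each bolus raises the concentration by D/Vd = 1864/146 ≈ 12.767 mcg/mL.
Steady-state trough Cmin,ss = C₀·f/(1−f) ≈ 12.767 × 0.3642/0.6358 ≈ 7.313 mcg/mL.

7.3 mcg/mL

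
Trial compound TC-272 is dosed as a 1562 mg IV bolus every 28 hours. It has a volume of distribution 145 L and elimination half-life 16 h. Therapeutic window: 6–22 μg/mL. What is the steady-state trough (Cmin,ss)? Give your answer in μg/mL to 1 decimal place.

k = ln2/t½ = ln2/16 ≈ 0.043322 h⁻¹; fraction remaining f = e^(−kτ) = e^(−0.043322×28) ≈ 0.2973.
At steady state, accumulation factor R = 1/(1 − e^(−kτ)) ≈ 1.4231.
Each bolus raises the concentration by D/Vd = 1562/145 ≈ 10.772 μg/mL.
Steady-state peak Cmax,ss = C₀·R ≈ 10.772 × 1.4231 ≈ 15.330 μg/mL.
Steady-state trough Cmin,ss = Cmax,ss·f ≈ 15.330 × 0.2973 ≈ 4.558 μg/mL.
Trough 4.6 μg/mL vs MEC 6 μg/mL: subtherapeutic.

4.6 μg/mL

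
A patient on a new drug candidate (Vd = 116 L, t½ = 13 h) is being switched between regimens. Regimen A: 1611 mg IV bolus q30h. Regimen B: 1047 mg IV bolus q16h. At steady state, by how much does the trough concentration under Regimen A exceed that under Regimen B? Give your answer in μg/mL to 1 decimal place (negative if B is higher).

-3.2 μg/mL

Regimen A: f = (1/2)^(30/13) ≈ 0.2020; Cmin,ss = (1611/116)·f/(1−f) ≈ 3.515 μg/mL.
Regimen B: f = (1/2)^(16/13) ≈ 0.4261; Cmin,ss = (1047/116)·f/(1−f) ≈ 6.701 μg/mL.
Difference ≈ 3.515 − 6.701 ≈ -3.186 μg/mL.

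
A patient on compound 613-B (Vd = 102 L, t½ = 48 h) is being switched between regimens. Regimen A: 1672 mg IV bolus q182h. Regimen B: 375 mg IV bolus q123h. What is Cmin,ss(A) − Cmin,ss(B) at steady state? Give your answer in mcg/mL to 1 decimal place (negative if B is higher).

0.5 mcg/mL

Regimen A: f = (1/2)^(182/48) ≈ 0.0722; Cmin,ss = (1672/102)·f/(1−f) ≈ 1.276 mcg/mL.
Regimen B: f = (1/2)^(123/48) ≈ 0.1693; Cmin,ss = (375/102)·f/(1−f) ≈ 0.749 mcg/mL.
Difference ≈ 1.276 − 0.749 ≈ 0.527 mcg/mL.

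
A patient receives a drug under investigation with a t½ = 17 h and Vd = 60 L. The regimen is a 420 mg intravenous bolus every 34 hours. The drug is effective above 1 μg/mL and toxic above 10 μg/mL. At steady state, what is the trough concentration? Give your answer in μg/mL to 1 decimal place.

τ = 34 h = 2 half-lives, so f = (1/2)^2 = 0.25.
At steady state, R = 1/(1 − 0.25) = 4/3.
Single-dose peak C₀ = D/Vd = 420/60 = 7 μg/mL.
Steady-state peak Cmax,ss = C₀·R = 7 × 4/3 ≈ 9.333 μg/mL.
Steady-state trough Cmin,ss = Cmax,ss·f ≈ 9.333 × 0.25 ≈ 2.333 μg/mL.
Trough 2.3 μg/mL vs MEC 1 μg/mL: adequate.

2.3 μg/mL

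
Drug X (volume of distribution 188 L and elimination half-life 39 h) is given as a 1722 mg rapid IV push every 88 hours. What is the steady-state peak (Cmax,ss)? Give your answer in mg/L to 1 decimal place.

τ/t½ = 88/39 ≈ 2.2564, so fraction remaining f = (1/2)^(88/39) ≈ 0.2093.
Accumulation ratio R = 1/(1 − f) ≈ 1/0.7907 ≈ 1.2647.
Each bolus raises the concentration by D/Vd = 1722/188 ≈ 9.160 mg/L.
Steady-state peak Cmax,ss = C₀·R ≈ 9.160 × 1.2647 ≈ 11.585 mg/L.

11.6 mg/L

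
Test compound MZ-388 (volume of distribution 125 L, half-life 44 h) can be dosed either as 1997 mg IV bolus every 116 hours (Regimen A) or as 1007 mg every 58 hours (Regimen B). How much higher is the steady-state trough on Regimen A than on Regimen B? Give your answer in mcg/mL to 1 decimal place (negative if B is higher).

Regimen A: f = (1/2)^(116/44) ≈ 0.1608; Cmin,ss = (1997/125)·f/(1−f) ≈ 3.061 mcg/mL.
Regimen B: f = (1/2)^(58/44) ≈ 0.4010; Cmin,ss = (1007/125)·f/(1−f) ≈ 5.393 mcg/mL.
Difference ≈ 3.061 − 5.393 ≈ -2.332 mcg/mL.

-2.3 mcg/mL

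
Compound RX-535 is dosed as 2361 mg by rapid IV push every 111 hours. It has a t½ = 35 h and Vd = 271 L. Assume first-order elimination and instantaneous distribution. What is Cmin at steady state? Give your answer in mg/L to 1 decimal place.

τ/t½ = 111/35 ≈ 3.1714, so fraction remaining f = (1/2)^(111/35) ≈ 0.1110.
Accumulation ratio R = 1/(1 − f) ≈ 1/0.8890 ≈ 1.1249.
Each bolus raises the concentration by D/Vd = 2361/271 ≈ 8.712 mg/L.
Steady-state peak Cmax,ss = C₀·R ≈ 8.712 × 1.1249 ≈ 9.800 mg/L.
One interval later, Cmin,ss = Cmax,ss·e^(−kτ) ≈ 9.800 × 0.1110 ≈ 1.088 mg/L.

1.1 mg/L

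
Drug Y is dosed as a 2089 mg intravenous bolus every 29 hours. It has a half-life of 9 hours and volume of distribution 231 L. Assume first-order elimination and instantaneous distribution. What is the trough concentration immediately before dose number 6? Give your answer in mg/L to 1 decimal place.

f = (1/2)^(τ/t½) = (1/2)^(29/9) ≈ 0.1072.
C₀ = D/Vd = 2089/231 ≈ 9.043 mg/L.
Before the 6th dose, 5 doses have been given. Superposition: Cmin = C₀·(f + f² + … + f^5).
≈ 9.043 × (0.1072 + 0.0115 + 0.0012 + 0.0001 + 0.0000) ≈ 9.043 × 0.1200 ≈ 1.085 mg/L.

1.1 mg/L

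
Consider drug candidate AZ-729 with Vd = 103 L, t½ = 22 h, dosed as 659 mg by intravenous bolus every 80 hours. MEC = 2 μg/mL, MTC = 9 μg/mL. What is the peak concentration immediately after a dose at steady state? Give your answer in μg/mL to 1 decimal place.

k = ln2/t½ = ln2/22 ≈ 0.031507 h⁻¹; fraction remaining f = e^(−kτ) = e^(−0.031507×80) ≈ 0.0804.
At steady state, accumulation factor R = 1/(1 − e^(−kτ)) ≈ 1.0874.
Single-dose peak C₀ = D/Vd = 659/103 ≈ 6.398 μg/mL.
Cmax,ss = C₀/(1 − f) ≈ 6.398/0.9196 ≈ 6.957 μg/mL.
Peak 7.0 μg/mL vs MTC 9 μg/mL: below toxic threshold.

7.0 μg/mL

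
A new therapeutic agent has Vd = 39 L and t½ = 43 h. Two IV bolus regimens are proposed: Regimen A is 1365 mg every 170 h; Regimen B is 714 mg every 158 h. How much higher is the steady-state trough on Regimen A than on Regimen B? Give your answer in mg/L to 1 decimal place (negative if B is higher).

0.9 mg/L

Regimen A: f = (1/2)^(170/43) ≈ 0.0645; Cmin,ss = (1365/39)·f/(1−f) ≈ 2.413 mg/L.
Regimen B: f = (1/2)^(158/43) ≈ 0.0783; Cmin,ss = (714/39)·f/(1−f) ≈ 1.555 mg/L.
Difference ≈ 2.413 − 1.555 ≈ 0.858 mg/L.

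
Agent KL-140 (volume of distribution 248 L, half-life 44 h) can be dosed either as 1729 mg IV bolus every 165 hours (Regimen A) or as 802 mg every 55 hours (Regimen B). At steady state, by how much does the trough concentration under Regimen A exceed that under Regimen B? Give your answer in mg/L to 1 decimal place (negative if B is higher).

Regimen A: f = (1/2)^(165/44) ≈ 0.0743; Cmin,ss = (1729/248)·f/(1−f) ≈ 0.560 mg/L.
Regimen B: f = (1/2)^(55/44) ≈ 0.4204; Cmin,ss = (802/248)·f/(1−f) ≈ 2.346 mg/L.
Difference ≈ 0.560 − 2.346 ≈ -1.786 mg/L.

-1.8 mg/L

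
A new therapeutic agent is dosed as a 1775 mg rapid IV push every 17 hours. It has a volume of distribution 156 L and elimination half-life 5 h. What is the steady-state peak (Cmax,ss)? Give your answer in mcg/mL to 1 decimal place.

12.6 mcg/mL

Over one 17-h interval, 17/5 ≈ 3.4 half-lives elapse, leaving f ≈ 0.0947 of each dose.
At steady state, accumulation factor R = 1/(1 − e^(−kτ)) ≈ 1.1046.
Single-dose peak C₀ = D/Vd = 1775/156 ≈ 11.378 mcg/mL.
Steady-state peak Cmax,ss = C₀·R ≈ 11.378 × 1.1046 ≈ 12.568 mcg/mL.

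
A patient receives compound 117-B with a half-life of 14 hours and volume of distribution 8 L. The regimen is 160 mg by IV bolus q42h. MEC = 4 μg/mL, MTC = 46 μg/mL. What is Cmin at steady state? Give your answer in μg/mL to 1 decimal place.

2.9 μg/mL

The dosing interval is 3 half-lives, so f = 2^(−3) = 0.125.
At steady state, R = 1/(1 − 0.125) = 8/7.
Single-dose peak C₀ = D/Vd = 160/8 = 20 μg/mL.
Steady-state peak Cmax,ss = C₀·R = 20 × 8/7 ≈ 22.857 μg/mL.
Steady-state trough Cmin,ss = Cmax,ss·f ≈ 22.857 × 0.125 ≈ 2.857 μg/mL.
Trough 2.9 μg/mL vs MEC 4 μg/mL: subtherapeutic.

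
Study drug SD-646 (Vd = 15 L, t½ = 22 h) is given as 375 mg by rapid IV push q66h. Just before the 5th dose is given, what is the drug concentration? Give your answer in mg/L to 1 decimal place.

f = (1/2)^(τ/t½) = (1/2)^(66/22) ≈ 0.1250.
C₀ = D/Vd = 375/15 ≈ 25.000 mg/L.
Before the 5th dose, 4 doses have been given. Superposition: Cmin = C₀·(f + f² + … + f^4).
≈ 25.000 × (0.1250 + 0.0156 + 0.0020 + 0.0002) ≈ 25.000 × 0.1428 ≈ 3.570 mg/L.

3.6 mg/L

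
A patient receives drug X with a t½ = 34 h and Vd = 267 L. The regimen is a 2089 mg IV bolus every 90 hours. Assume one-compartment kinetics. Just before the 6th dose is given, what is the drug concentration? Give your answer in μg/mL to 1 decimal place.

1.5 μg/mL

f = (1/2)^(τ/t½) = (1/2)^(90/34) ≈ 0.1596.
C₀ = D/Vd = 2089/267 ≈ 7.824 μg/mL.
Before the 6th dose, 5 doses have been given. Superposition: Cmin = C₀·(f + f² + … + f^5).
≈ 7.824 × (0.1596 + 0.0255 + 0.0041 + 0.0006 + 0.0001) ≈ 7.824 × 0.1899 ≈ 1.486 μg/mL.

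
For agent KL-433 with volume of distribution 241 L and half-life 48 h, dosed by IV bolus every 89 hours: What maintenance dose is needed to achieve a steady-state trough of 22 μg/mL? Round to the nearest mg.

13867 mg

τ/t½ = 89/48 ≈ 1.8542, so f = (1/2)^(89/48) ≈ 0.276592.
Cmin,ss = (D/Vd)·f/(1−f), so D = Cmin,ss·Vd·(1−f)/f.
D = 22 × 241 × (1−f)/f ≈ 22 × 241 × 2.61543 ≈ 13867.01 mg.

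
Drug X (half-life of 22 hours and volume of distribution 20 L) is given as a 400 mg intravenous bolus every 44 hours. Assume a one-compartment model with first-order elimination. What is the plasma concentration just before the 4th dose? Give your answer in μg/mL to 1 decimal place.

6.6 μg/mL

f = (1/2)^(τ/t½) = (1/2)^(44/22) ≈ 0.2500.
C₀ = D/Vd = 400/20 ≈ 20.000 μg/mL.
Before the 4th dose, 3 doses have been given. Superposition: Cmin = C₀·(f + f² + … + f^3).
≈ 20.000 × (0.2500 + 0.0625 + 0.0156) ≈ 20.000 × 0.3281 ≈ 6.562 μg/mL.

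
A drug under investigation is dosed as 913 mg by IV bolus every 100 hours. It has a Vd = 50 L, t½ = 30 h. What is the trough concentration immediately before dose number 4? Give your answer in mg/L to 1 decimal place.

2.0 mg/L

f = (1/2)^(τ/t½) = (1/2)^(100/30) ≈ 0.0992.
C₀ = D/Vd = 913/50 ≈ 18.260 mg/L.
Before the 4th dose, 3 doses have been given. Superposition: Cmin = C₀·(f + f² + … + f^3).
≈ 18.260 × (0.0992 + 0.0098 + 0.0010) ≈ 18.260 × 0.1100 ≈ 2.009 mg/L.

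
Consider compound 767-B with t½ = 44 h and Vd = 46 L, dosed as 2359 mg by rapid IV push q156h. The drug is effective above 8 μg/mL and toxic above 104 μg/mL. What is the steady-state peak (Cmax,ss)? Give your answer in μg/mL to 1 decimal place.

Over one 156-h interval, 156/44 ≈ 3.5455 half-lives elapse, leaving f ≈ 0.0856 of each dose.
Accumulation ratio R = 1/(1 − f) ≈ 1/0.9144 ≈ 1.0936.
Single-dose peak C₀ = D/Vd = 2359/46 ≈ 51.283 μg/mL.
Cmax,ss = C₀/(1 − f) ≈ 51.283/0.9144 ≈ 56.084 μg/mL.
Peak 56.1 μg/mL vs MTC 104 μg/mL: below toxic threshold.

56.1 μg/mL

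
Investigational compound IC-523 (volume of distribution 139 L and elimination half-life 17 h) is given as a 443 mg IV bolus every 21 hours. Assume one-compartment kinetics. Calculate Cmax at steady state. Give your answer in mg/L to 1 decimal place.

τ/t½ = 21/17 ≈ 1.2353, so fraction remaining f = (1/2)^(21/17) ≈ 0.4248.
Accumulation ratio R = 1/(1 − f) ≈ 1/0.5752 ≈ 1.7385.
Single-dose peak C₀ = D/Vd = 443/139 ≈ 3.187 mg/L.
Steady-state peak Cmax,ss = C₀·R ≈ 3.187 × 1.7385 ≈ 5.541 mg/L.

5.5 mg/L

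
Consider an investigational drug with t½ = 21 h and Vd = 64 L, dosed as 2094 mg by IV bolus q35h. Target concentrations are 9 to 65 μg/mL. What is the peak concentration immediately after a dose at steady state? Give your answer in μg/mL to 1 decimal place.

Over one 35-h interval, 35/21 ≈ 1.6667 half-lives elapse, leaving f ≈ 0.3150 of each dose.
At steady state, accumulation factor R = 1/(1 − e^(−kτ)) ≈ 1.4599.
Each bolus raises the concentration by D/Vd = 2094/64 ≈ 32.719 μg/mL.
Steady-state peak Cmax,ss = C₀·R ≈ 32.719 × 1.4599 ≈ 47.766 μg/mL.
Peak 47.8 μg/mL vs MTC 65 μg/mL: below toxic threshold.

47.8 μg/mL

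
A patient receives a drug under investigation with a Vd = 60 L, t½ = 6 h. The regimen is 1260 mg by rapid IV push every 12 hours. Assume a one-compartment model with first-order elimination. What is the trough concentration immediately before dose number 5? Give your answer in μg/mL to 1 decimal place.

7.0 μg/mL

f = (1/2)^(τ/t½) = (1/2)^(12/6) ≈ 0.2500.
C₀ = D/Vd = 1260/60 ≈ 21.000 μg/mL.
Before the 5th dose, 4 doses have been given. Superposition: Cmin = C₀·(f + f² + … + f^4).
≈ 21.000 × (0.2500 + 0.0625 + 0.0156 + 0.0039) ≈ 21.000 × 0.3320 ≈ 6.972 μg/mL.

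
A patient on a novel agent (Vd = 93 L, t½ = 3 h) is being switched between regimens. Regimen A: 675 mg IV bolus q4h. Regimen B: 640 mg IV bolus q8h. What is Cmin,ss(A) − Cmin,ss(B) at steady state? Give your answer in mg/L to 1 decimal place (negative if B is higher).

3.5 mg/L

Regimen A: f = (1/2)^(4/3) ≈ 0.3969; Cmin,ss = (675/93)·f/(1−f) ≈ 4.777 mg/L.
Regimen B: f = (1/2)^(8/3) ≈ 0.1575; Cmin,ss = (640/93)·f/(1−f) ≈ 1.286 mg/L.
Difference ≈ 4.777 − 1.286 ≈ 3.491 mg/L.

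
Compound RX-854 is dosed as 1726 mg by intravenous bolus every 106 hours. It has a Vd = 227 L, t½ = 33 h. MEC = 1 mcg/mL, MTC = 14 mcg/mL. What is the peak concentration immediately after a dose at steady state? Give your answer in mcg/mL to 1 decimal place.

τ/t½ = 106/33 ≈ 3.2121, so fraction remaining f = (1/2)^(106/33) ≈ 0.1079.
At steady state, accumulation factor R = 1/(1 − e^(−kτ)) ≈ 1.1210.
Each bolus raises the concentration by D/Vd = 1726/227 ≈ 7.604 mcg/mL.
Cmax,ss = C₀/(1 − f) ≈ 7.604/0.8921 ≈ 8.524 mcg/mL.
Peak 8.5 mcg/mL vs MTC 14 mcg/mL: below toxic threshold.

8.5 mcg/mL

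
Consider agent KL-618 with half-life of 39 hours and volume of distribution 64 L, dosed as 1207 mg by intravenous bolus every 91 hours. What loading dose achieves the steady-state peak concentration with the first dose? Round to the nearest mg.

f = (1/2)^(91/39) ≈ 0.198425; accumulation ratio R = 1/(1−f) ≈ 1.24754.
Loading dose to hit Cmax,ss on first dose: D_load = D_maint·R ≈ 1207 × 1.24754 ≈ 1505.78 mg.

1506 mg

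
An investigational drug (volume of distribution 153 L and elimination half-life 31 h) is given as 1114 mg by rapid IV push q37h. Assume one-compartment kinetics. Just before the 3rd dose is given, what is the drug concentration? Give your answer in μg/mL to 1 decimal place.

f = (1/2)^(τ/t½) = (1/2)^(37/31) ≈ 0.4372.
C₀ = D/Vd = 1114/153 ≈ 7.281 μg/mL.
Before the 3rd dose, 2 doses have been given. Superposition: Cmin = C₀·(f + f²).
≈ 7.281 × (0.4372 + 0.1911) ≈ 7.281 × 0.6283 ≈ 4.575 μg/mL.

4.6 μg/mL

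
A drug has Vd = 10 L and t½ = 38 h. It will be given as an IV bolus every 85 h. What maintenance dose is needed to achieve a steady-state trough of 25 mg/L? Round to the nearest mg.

τ/t½ = 85/38 ≈ 2.2368, so f = (1/2)^(85/38) ≈ 0.212150.
Cmin,ss = (D/Vd)·f/(1−f), so D = Cmin,ss·Vd·(1−f)/f.
D = 25 × 10 × (1−f)/f ≈ 25 × 10 × 3.71365 ≈ 928.41 mg.

928 mg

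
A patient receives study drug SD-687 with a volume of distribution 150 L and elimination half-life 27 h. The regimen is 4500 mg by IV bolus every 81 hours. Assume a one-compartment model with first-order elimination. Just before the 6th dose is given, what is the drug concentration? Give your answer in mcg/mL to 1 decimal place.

f = (1/2)^(τ/t½) = (1/2)^(81/27) ≈ 0.1250.
C₀ = D/Vd = 4500/150 ≈ 30.000 mcg/mL.
Before the 6th dose, 5 doses have been given. Superposition: Cmin = C₀·(f + f² + … + f^5).
≈ 30.000 × (0.1250 + 0.0156 + 0.0020 + 0.0002 + 0.0000) ≈ 30.000 × 0.1428 ≈ 4.284 mcg/mL.

4.3 mcg/mL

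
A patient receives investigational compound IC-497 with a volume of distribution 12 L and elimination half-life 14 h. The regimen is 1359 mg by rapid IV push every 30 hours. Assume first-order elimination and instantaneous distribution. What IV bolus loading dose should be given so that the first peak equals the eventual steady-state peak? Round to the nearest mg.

1757 mg

f = (1/2)^(30/14) ≈ 0.226431; accumulation ratio R = 1/(1−f) ≈ 1.29271.
Loading dose to hit Cmax,ss on first dose: D_load = D_maint·R ≈ 1359 × 1.29271 ≈ 1756.79 mg.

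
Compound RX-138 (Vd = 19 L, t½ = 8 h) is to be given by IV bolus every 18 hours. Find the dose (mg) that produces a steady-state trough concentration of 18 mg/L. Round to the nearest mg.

1285 mg

τ/t½ = 18/8 ≈ 2.25, so f = (1/2)^(18/8) ≈ 0.210224.
Cmin,ss = (D/Vd)·f/(1−f), so D = Cmin,ss·Vd·(1−f)/f.
D = 18 × 19 × (1−f)/f ≈ 18 × 19 × 3.75683 ≈ 1284.84 mg.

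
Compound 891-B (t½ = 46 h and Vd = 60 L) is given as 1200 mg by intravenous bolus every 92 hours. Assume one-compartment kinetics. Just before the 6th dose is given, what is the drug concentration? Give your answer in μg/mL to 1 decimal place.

6.7 μg/mL

f = (1/2)^(τ/t½) = (1/2)^(92/46) ≈ 0.2500.
C₀ = D/Vd = 1200/60 ≈ 20.000 μg/mL.
Before the 6th dose, 5 doses have been given. Superposition: Cmin = C₀·(f + f² + … + f^5).
≈ 20.000 × (0.2500 + 0.0625 + 0.0156 + 0.0039 + 0.0010) ≈ 20.000 × 0.3330 ≈ 6.660 μg/mL.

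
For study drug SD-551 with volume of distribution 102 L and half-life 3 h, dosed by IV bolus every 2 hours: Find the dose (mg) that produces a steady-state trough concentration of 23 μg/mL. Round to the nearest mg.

τ/t½ = 2/3 ≈ 0.66667, so f = (1/2)^(2/3) ≈ 0.629961.
Cmin,ss = (D/Vd)·f/(1−f), so D = Cmin,ss·Vd·(1−f)/f.
D = 23 × 102 × (1−f)/f ≈ 23 × 102 × 0.58740 ≈ 1378.04 mg.

1378 mg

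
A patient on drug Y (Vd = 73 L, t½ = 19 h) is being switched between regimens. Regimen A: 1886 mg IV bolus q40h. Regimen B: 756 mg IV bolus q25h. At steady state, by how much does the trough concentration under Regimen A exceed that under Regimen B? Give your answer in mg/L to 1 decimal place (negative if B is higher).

0.9 mg/L

Regimen A: f = (1/2)^(40/19) ≈ 0.2324; Cmin,ss = (1886/73)·f/(1−f) ≈ 7.822 mg/L.
Regimen B: f = (1/2)^(25/19) ≈ 0.4017; Cmin,ss = (756/73)·f/(1−f) ≈ 6.953 mg/L.
Difference ≈ 7.822 − 6.953 ≈ 0.869 mg/L.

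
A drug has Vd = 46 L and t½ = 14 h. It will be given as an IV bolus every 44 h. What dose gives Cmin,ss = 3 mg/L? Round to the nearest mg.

τ/t½ = 44/14 ≈ 3.1429, so f = (1/2)^(44/14) ≈ 0.113215.
Cmin,ss = (D/Vd)·f/(1−f), so D = Cmin,ss·Vd·(1−f)/f.
D = 3 × 46 × (1−f)/f ≈ 3 × 46 × 7.83275 ≈ 1080.92 mg.

1081 mg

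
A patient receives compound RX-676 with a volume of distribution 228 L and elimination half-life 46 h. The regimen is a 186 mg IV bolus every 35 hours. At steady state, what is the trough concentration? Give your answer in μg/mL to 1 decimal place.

1.2 μg/mL

τ/t½ = 35/46 ≈ 0.76087, so fraction remaining f = (1/2)^(35/46) ≈ 0.5901.
Each bolus raises the concentration by D/Vd = 186/228 ≈ 0.816 μg/mL.
Steady-state trough Cmin,ss = C₀·f/(1−f) ≈ 0.816 × 0.5901/0.4099 ≈ 1.175 μg/mL.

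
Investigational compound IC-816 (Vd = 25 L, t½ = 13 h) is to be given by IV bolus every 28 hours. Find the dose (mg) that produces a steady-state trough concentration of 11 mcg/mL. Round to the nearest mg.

949 mg

τ/t½ = 28/13 ≈ 2.1538, so f = (1/2)^(28/13) ≈ 0.224713.
Cmin,ss = (D/Vd)·f/(1−f), so D = Cmin,ss·Vd·(1−f)/f.
D = 11 × 25 × (1−f)/f ≈ 11 × 25 × 3.45012 ≈ 948.78 mg.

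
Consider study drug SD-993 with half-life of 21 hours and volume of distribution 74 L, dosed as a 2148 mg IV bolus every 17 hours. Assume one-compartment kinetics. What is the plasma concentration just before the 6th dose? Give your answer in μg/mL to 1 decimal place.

36.2 μg/mL

f = (1/2)^(τ/t½) = (1/2)^(17/21) ≈ 0.5706.
C₀ = D/Vd = 2148/74 ≈ 29.027 μg/mL.
Before the 6th dose, 5 doses have been given. Superposition: Cmin = C₀·(f + f² + … + f^5).
≈ 29.027 × (0.5706 + 0.3256 + 0.1858 + 0.1060 + 0.0605) ≈ 29.027 × 1.2485 ≈ 36.240 μg/mL.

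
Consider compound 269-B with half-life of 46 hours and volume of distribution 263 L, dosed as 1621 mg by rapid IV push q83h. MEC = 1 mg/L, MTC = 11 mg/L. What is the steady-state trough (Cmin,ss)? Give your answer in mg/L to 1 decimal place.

2.5 mg/L

Over one 83-h interval, 83/46 ≈ 1.8043 half-lives elapse, leaving f ≈ 0.2863 of each dose.
Each bolus raises the concentration by D/Vd = 1621/263 ≈ 6.163 mg/L.
Steady-state trough Cmin,ss = C₀·f/(1−f) ≈ 6.163 × 0.2863/0.7137 ≈ 2.472 mg/L.
Trough 2.5 mg/L vs MEC 1 mg/L: adequate.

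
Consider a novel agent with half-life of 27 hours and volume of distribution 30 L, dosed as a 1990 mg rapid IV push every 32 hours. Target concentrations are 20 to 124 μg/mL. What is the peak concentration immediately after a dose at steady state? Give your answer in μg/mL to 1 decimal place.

118.4 μg/mL

τ/t½ = 32/27 ≈ 1.1852, so fraction remaining f = (1/2)^(32/27) ≈ 0.4398.
Accumulation ratio R = 1/(1 − f) ≈ 1/0.5602 ≈ 1.7851.
Each bolus raises the concentration by D/Vd = 1990/30 ≈ 66.333 μg/mL.
Cmax,ss = C₀/(1 − f) ≈ 66.333/0.5602 ≈ 118.409 μg/mL.
Peak 118.4 μg/mL vs MTC 124 μg/mL: below toxic threshold.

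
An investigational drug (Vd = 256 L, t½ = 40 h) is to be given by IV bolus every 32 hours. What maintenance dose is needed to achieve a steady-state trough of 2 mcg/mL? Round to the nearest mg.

379 mg

τ/t½ = 32/40 ≈ 0.8, so f = (1/2)^(32/40) ≈ 0.574349.
Cmin,ss = (D/Vd)·f/(1−f), so D = Cmin,ss·Vd·(1−f)/f.
D = 2 × 256 × (1−f)/f ≈ 2 × 256 × 0.74110 ≈ 379.44 mg.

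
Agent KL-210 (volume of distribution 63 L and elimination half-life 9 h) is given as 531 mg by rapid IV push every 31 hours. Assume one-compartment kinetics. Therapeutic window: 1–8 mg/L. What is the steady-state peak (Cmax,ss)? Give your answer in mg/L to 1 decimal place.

9.3 mg/L

Over one 31-h interval, 31/9 ≈ 3.4444 half-lives elapse, leaving f ≈ 0.0919 of each dose.
At steady state, accumulation factor R = 1/(1 − e^(−kτ)) ≈ 1.1012.
Each bolus raises the concentration by D/Vd = 531/63 ≈ 8.429 mg/L.
Steady-state peak Cmax,ss = C₀·R ≈ 8.429 × 1.1012 ≈ 9.282 mg/L.
Peak 9.3 mg/L vs MTC 8 mg/L: exceeds toxic threshold.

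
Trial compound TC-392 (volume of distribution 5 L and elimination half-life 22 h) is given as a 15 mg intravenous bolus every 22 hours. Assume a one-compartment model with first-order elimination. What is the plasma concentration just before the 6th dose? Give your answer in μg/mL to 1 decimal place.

f = (1/2)^(τ/t½) = (1/2)^(22/22) ≈ 0.5000.
C₀ = D/Vd = 15/5 ≈ 3.000 μg/mL.
Before the 6th dose, 5 doses have been given. Superposition: Cmin = C₀·(f + f² + … + f^5).
≈ 3.000 × (0.5000 + 0.2500 + 0.1250 + 0.0625 + 0.0313) ≈ 3.000 × 0.9688 ≈ 2.906 μg/mL.

2.9 μg/mL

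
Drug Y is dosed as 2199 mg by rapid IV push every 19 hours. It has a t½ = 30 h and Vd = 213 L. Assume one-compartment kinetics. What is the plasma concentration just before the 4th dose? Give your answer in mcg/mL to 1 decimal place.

13.7 mcg/mL

f = (1/2)^(τ/t½) = (1/2)^(19/30) ≈ 0.6447.
C₀ = D/Vd = 2199/213 ≈ 10.324 mcg/mL.
Before the 4th dose, 3 doses have been given. Superposition: Cmin = C₀·(f + f² + … + f^3).
≈ 10.324 × (0.6447 + 0.4156 + 0.2680) ≈ 10.324 × 1.3283 ≈ 13.713 mcg/mL.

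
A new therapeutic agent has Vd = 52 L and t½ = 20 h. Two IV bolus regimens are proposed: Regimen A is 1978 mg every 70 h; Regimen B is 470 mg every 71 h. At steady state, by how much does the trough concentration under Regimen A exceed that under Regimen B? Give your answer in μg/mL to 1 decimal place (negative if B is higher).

2.8 μg/mL

Regimen A: f = (1/2)^(70/20) ≈ 0.0884; Cmin,ss = (1978/52)·f/(1−f) ≈ 3.689 μg/mL.
Regimen B: f = (1/2)^(71/20) ≈ 0.0854; Cmin,ss = (470/52)·f/(1−f) ≈ 0.844 μg/mL.
Difference ≈ 3.689 − 0.844 ≈ 2.845 μg/mL.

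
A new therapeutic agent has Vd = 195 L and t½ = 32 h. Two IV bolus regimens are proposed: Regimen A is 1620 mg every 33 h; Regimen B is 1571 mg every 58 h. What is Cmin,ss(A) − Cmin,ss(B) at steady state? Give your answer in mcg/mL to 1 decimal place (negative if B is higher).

4.8 mcg/mL

Regimen A: f = (1/2)^(33/32) ≈ 0.4893; Cmin,ss = (1620/195)·f/(1−f) ≈ 7.960 mcg/mL.
Regimen B: f = (1/2)^(58/32) ≈ 0.2847; Cmin,ss = (1571/195)·f/(1−f) ≈ 3.207 mcg/mL.
Difference ≈ 7.960 − 3.207 ≈ 4.753 mcg/mL.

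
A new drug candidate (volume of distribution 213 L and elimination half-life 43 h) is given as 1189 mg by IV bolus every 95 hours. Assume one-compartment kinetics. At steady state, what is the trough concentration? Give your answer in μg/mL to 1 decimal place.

1.5 μg/mL

τ/t½ = 95/43 ≈ 2.2093, so fraction remaining f = (1/2)^(95/43) ≈ 0.2162.
Each bolus raises the concentration by D/Vd = 1189/213 ≈ 5.582 μg/mL.
Steady-state trough Cmin,ss = C₀·f/(1−f) ≈ 5.582 × 0.2162/0.7838 ≈ 1.540 μg/mL.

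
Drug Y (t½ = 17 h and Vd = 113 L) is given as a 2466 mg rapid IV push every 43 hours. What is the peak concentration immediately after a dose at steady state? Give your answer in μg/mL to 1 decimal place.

26.4 μg/mL

Over one 43-h interval, 43/17 ≈ 2.5294 half-lives elapse, leaving f ≈ 0.1732 of each dose.
Accumulation ratio R = 1/(1 − f) ≈ 1/0.8268 ≈ 1.2095.
Each bolus raises the concentration by D/Vd = 2466/113 ≈ 21.823 μg/mL.
Steady-state peak Cmax,ss = C₀·R ≈ 21.823 × 1.2095 ≈ 26.395 μg/mL.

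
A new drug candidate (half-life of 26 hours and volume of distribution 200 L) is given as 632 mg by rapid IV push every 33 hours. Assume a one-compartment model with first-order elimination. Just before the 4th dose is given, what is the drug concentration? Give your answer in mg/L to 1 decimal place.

f = (1/2)^(τ/t½) = (1/2)^(33/26) ≈ 0.4149.
C₀ = D/Vd = 632/200 ≈ 3.160 mg/L.
Before the 4th dose, 3 doses have been given. Superposition: Cmin = C₀·(f + f² + … + f^3).
≈ 3.160 × (0.4149 + 0.1721 + 0.0714) ≈ 3.160 × 0.6584 ≈ 2.081 mg/L.

2.1 mg/L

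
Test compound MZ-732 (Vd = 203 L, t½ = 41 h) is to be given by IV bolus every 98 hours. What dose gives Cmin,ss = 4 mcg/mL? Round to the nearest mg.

τ/t½ = 98/41 ≈ 2.3902, so f = (1/2)^(98/41) ≈ 0.190750.
Cmin,ss = (D/Vd)·f/(1−f), so D = Cmin,ss·Vd·(1−f)/f.
D = 4 × 203 × (1−f)/f ≈ 4 × 203 × 4.24246 ≈ 3444.88 mg.

3445 mg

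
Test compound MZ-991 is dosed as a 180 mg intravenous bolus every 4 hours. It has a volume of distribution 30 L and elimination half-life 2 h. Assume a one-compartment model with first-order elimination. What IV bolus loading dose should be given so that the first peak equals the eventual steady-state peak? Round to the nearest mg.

240 mg

f = (1/2)^(4/2) ≈ 0.250000; accumulation ratio R = 1/(1−f) ≈ 1.33333.
Loading dose to hit Cmax,ss on first dose: D_load = D_maint·R ≈ 180 × 1.33333 ≈ 240.00 mg.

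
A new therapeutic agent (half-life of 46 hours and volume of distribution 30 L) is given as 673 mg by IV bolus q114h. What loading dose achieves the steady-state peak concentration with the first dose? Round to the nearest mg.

f = (1/2)^(114/46) ≈ 0.179461; accumulation ratio R = 1/(1−f) ≈ 1.21871.
Loading dose to hit Cmax,ss on first dose: D_load = D_maint·R ≈ 673 × 1.21871 ≈ 820.19 mg.

820 mg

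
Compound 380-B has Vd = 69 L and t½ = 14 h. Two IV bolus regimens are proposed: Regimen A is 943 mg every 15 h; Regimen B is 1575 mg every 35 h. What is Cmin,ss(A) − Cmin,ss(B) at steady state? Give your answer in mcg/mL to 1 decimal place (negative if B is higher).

7.5 mcg/mL

Regimen A: f = (1/2)^(15/14) ≈ 0.4758; Cmin,ss = (943/69)·f/(1−f) ≈ 12.405 mcg/mL.
Regimen B: f = (1/2)^(35/14) ≈ 0.1768; Cmin,ss = (1575/69)·f/(1−f) ≈ 4.902 mcg/mL.
Difference ≈ 12.405 − 4.902 ≈ 7.503 mcg/mL.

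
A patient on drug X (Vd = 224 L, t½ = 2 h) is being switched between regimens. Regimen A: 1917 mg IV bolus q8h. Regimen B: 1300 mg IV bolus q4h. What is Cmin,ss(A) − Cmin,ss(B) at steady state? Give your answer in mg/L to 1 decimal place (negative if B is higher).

-1.4 mg/L

Regimen A: f = (1/2)^(8/2) ≈ 0.0625; Cmin,ss = (1917/224)·f/(1−f) ≈ 0.571 mg/L.
Regimen B: f = (1/2)^(4/2) ≈ 0.2500; Cmin,ss = (1300/224)·f/(1−f) ≈ 1.935 mg/L.
Difference ≈ 0.571 − 1.935 ≈ -1.364 mg/L.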